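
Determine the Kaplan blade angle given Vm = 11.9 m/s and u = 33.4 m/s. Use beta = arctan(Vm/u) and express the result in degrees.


beta = arctan(11.9 / 33.4) = 19.6103 degrees


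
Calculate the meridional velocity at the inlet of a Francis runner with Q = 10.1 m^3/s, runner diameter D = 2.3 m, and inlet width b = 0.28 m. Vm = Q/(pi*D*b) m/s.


Vm = 10.1 / (pi * 2.3 * 0.28) = 4.9921 m/s


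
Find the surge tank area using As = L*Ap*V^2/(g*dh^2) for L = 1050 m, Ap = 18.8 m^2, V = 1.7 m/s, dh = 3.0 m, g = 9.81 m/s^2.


As = 1050 * 18.8 * 1.7^2 / (9.81 * 3.0^2) = 646.1502 m^2


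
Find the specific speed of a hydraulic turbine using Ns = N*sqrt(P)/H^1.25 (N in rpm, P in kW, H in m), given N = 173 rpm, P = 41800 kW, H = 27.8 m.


Ns = 173 * 41800^0.5 / 27.8^1.25 = 554.0874


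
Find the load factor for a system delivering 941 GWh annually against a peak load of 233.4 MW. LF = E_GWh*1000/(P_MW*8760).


LF = 941 * 1000 / (233.4 * 8760) = 0.4602


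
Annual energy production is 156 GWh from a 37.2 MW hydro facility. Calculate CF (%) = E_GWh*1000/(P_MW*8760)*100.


CF = 156 * 1000 / (37.2 * 8760) * 100 = 47.8716 %


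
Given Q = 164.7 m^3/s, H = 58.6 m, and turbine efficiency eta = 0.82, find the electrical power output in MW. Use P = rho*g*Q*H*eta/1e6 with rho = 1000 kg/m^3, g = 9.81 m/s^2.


P = 1000 * 9.81 * 164.7 * 58.6 * 0.82 / 1e6 = 77.6380 MW


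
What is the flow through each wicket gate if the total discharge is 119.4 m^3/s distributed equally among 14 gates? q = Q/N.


q = 119.4 / 14 = 8.5286 m^3/s


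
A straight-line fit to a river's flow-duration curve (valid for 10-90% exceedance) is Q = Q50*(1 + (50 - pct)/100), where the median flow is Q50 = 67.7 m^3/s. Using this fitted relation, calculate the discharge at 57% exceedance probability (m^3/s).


Q = 67.7 * (1 + (50 - 57)/100) = 62.9610 m^3/s


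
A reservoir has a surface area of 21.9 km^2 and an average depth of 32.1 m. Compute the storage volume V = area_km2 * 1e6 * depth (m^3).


V = 21.9 * 1e6 * 32.1 = 7.0299e+08 m^3


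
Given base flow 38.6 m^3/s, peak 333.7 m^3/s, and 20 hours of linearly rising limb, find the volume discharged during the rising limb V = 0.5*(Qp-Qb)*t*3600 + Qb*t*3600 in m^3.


V = 0.5*(333.7 - 38.6)*20*3600 + 38.6*20*3600 = 1.3403e+07 m^3


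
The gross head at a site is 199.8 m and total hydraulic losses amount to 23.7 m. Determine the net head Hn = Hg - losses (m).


Hn = 199.8 - 23.7 = 176.1000 m


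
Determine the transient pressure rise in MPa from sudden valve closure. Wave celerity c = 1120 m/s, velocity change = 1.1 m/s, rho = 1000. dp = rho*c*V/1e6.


dp = 1000 * 1120 * 1.1 / 1e6 = 1.2320 MPa


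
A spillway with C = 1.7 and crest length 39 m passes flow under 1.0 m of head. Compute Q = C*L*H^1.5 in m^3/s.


Q = 1.7 * 39 * 1.0^1.5 = 66.3000 m^3/s


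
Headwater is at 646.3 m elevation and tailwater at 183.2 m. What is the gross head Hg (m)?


Hg = 646.3 - 183.2 = 463.1000 m


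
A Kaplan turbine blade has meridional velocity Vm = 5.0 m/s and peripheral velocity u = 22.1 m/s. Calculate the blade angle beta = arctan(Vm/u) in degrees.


beta = arctan(5.0 / 22.1) = 12.7482 degrees


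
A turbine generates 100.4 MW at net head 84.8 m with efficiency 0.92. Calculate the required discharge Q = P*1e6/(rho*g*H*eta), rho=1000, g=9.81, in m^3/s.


Q = 100.4 * 1e6 / (1000 * 9.81 * 84.8 * 0.92) = 131.1840 m^3/s


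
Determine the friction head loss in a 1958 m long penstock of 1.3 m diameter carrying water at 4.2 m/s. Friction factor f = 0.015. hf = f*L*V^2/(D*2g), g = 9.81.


hf = 0.015 * 1958 * 4.2^2 / (1.3 * 2 * 9.81) = 20.3124 m


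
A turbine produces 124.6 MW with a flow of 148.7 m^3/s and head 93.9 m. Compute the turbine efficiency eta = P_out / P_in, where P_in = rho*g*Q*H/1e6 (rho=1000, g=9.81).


P_in = 1000 * 9.81 * 148.7 * 93.9 / 1e6 = 136.9763 MW
eta = 124.6 / 136.9763 = 0.9096


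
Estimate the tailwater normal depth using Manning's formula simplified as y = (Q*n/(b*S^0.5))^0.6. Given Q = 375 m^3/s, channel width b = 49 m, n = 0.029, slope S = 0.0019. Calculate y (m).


y = (375 * 0.029 / (49 * 0.0019^0.5))^0.6 = 2.6553 m


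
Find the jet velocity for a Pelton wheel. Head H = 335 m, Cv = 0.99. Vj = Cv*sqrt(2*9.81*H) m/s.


Vj = 0.99 * sqrt(2*9.81*335) = 80.2615 m/s


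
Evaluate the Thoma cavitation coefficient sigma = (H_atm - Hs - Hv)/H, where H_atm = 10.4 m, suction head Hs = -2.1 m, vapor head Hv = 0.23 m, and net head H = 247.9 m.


sigma = (10.4 - (-2.1) - 0.23) / 247.9 = 0.0495


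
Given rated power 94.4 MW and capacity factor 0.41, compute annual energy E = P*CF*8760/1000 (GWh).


E = 94.4 * 0.41 * 8760 / 1000 = 339.0470 GWh


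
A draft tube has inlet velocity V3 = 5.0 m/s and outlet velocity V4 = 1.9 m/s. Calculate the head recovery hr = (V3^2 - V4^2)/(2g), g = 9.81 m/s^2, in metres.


hr = (5.0^2 - 1.9^2) / (2*9.81) = 1.0902 m


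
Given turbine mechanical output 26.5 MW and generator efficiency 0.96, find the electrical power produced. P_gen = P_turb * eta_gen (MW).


P_gen = 26.5 * 0.96 = 25.4400 MW


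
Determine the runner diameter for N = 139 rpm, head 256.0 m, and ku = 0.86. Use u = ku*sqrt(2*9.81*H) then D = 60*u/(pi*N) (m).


u = 0.86 * sqrt(2*9.81*256.0) = 60.9492 m/s
D = 60 * 60.9492 / (pi * 139) = 8.3744 m


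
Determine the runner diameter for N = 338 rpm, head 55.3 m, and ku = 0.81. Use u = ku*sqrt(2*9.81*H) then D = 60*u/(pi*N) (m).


u = 0.81 * sqrt(2*9.81*55.3) = 26.6807 m/s
D = 60 * 26.6807 / (pi * 338) = 1.5076 m


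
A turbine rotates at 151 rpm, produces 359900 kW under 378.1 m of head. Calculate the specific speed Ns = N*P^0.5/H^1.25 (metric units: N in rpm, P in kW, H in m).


Ns = 151 * 359900^0.5 / 378.1^1.25 = 54.3325


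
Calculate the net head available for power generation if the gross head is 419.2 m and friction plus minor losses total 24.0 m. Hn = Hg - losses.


Hn = 419.2 - 24.0 = 395.2000 m


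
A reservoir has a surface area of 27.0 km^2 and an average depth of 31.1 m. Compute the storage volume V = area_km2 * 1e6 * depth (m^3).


V = 27.0 * 1e6 * 31.1 = 8.3970e+08 m^3


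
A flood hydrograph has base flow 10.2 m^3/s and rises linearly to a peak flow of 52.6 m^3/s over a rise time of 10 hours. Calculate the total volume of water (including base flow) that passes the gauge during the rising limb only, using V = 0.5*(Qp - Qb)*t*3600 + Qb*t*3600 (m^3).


V = 0.5*(52.6 - 10.2)*10*3600 + 10.2*10*3600 = 1.1304e+06 m^3


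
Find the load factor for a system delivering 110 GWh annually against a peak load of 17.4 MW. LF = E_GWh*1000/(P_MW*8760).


LF = 110 * 1000 / (17.4 * 8760) = 0.7217


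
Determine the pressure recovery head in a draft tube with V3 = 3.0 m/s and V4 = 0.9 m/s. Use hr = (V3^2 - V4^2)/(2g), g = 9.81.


hr = (3.0^2 - 0.9^2) / (2*9.81) = 0.4174 m


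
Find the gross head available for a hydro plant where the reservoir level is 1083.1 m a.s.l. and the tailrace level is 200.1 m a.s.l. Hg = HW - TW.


Hg = 1083.1 - 200.1 = 883.0000 m


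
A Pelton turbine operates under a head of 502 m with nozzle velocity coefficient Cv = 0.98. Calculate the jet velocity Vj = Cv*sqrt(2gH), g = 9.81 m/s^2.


Vj = 0.98 * sqrt(2*9.81*502) = 97.2585 m/s


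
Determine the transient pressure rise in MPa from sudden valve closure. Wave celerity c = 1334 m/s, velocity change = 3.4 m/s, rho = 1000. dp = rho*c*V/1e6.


dp = 1000 * 1334 * 3.4 / 1e6 = 4.5356 MPa


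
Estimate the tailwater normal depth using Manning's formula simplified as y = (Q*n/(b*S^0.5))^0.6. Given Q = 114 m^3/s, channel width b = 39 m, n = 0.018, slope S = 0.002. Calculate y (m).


y = (114 * 0.018 / (39 * 0.002^0.5))^0.6 = 1.1024 m


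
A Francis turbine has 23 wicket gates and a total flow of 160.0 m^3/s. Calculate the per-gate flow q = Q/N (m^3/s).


q = 160.0 / 23 = 6.9565 m^3/s


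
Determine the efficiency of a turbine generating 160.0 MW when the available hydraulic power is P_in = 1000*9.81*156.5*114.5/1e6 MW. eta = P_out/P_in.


P_in = 1000 * 9.81 * 156.5 * 114.5 / 1e6 = 175.7878 MW
eta = 160.0 / 175.7878 = 0.9102


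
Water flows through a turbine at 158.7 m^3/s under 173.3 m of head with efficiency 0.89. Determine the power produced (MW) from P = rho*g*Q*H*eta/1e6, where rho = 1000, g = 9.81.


P = 1000 * 9.81 * 158.7 * 173.3 * 0.89 / 1e6 = 240.1234 MW


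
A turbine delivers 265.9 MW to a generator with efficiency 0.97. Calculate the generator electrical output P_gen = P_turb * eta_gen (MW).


P_gen = 265.9 * 0.97 = 257.9230 MW


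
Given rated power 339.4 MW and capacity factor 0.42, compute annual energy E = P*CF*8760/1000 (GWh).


E = 339.4 * 0.42 * 8760 / 1000 = 1248.7205 GWh


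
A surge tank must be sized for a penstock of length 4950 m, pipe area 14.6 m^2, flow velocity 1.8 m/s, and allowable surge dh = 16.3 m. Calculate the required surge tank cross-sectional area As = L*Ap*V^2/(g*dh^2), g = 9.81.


As = 4950 * 14.6 * 1.8^2 / (9.81 * 16.3^2) = 89.8377 m^2


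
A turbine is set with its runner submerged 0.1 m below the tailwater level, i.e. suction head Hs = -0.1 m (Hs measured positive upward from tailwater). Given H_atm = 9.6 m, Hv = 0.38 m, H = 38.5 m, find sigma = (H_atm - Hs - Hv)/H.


sigma = (9.6 - (-0.1) - 0.38) / 38.5 = 0.2421


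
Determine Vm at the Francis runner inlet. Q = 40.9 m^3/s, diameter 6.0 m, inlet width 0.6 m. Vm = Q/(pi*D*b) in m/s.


Vm = 40.9 / (pi * 6.0 * 0.6) = 3.6164 m/s


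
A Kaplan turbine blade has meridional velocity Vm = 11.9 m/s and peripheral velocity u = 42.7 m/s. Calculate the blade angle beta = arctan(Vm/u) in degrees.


beta = arctan(11.9 / 42.7) = 15.5725 degrees


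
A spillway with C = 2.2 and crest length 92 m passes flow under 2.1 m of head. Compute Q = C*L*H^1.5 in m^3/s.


Q = 2.2 * 92 * 2.1^1.5 = 615.9415 m^3/s


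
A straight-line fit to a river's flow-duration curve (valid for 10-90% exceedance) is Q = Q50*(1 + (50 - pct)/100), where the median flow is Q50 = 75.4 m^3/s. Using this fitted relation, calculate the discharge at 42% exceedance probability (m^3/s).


Q = 75.4 * (1 + (50 - 42)/100) = 81.4320 m^3/s


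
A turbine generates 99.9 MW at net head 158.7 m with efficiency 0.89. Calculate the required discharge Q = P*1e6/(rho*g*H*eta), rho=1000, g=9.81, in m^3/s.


Q = 99.9 * 1e6 / (1000 * 9.81 * 158.7 * 0.89) = 72.0991 m^3/s


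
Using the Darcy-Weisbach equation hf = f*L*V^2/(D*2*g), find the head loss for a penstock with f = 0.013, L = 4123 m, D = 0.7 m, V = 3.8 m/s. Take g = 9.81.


hf = 0.013 * 4123 * 3.8^2 / (0.7 * 2 * 9.81) = 56.3543 m


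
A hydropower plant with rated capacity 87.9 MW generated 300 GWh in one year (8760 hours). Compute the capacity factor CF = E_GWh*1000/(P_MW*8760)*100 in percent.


CF = 300 * 1000 / (87.9 * 8760) * 100 = 38.9608 %


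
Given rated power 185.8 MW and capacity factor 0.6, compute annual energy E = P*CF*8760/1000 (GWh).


E = 185.8 * 0.6 * 8760 / 1000 = 976.5648 GWh


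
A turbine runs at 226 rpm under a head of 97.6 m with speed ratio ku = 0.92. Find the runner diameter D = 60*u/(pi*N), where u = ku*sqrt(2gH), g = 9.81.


u = 0.92 * sqrt(2*9.81*97.6) = 40.2589 m/s
D = 60 * 40.2589 / (pi * 226) = 3.4022 m


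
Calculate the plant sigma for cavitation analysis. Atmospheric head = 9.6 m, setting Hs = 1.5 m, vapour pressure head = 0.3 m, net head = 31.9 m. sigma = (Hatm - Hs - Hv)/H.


sigma = (9.6 - 1.5 - 0.3) / 31.9 = 0.2445


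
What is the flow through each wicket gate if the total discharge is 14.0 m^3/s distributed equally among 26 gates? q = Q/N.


q = 14.0 / 26 = 0.5385 m^3/s


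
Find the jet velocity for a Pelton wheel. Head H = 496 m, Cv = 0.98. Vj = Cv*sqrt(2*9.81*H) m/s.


Vj = 0.98 * sqrt(2*9.81*496) = 96.6755 m/s


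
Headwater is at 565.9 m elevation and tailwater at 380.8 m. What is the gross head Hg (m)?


Hg = 565.9 - 380.8 = 185.1000 m


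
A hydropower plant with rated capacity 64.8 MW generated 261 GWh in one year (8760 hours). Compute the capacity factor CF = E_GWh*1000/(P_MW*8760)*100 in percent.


CF = 261 * 1000 / (64.8 * 8760) * 100 = 45.9792 %


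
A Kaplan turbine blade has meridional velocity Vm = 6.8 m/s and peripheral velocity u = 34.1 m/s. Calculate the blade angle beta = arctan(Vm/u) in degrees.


beta = arctan(6.8 / 34.1) = 11.2776 degrees


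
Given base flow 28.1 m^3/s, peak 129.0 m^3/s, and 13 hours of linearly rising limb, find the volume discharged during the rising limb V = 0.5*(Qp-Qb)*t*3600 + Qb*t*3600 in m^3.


V = 0.5*(129.0 - 28.1)*13*3600 + 28.1*13*3600 = 3.6761e+06 m^3


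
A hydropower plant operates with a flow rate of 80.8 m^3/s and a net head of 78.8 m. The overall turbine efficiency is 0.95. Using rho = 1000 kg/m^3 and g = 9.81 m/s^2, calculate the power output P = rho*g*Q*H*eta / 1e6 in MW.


P = 1000 * 9.81 * 80.8 * 78.8 * 0.95 / 1e6 = 59.3376 MW


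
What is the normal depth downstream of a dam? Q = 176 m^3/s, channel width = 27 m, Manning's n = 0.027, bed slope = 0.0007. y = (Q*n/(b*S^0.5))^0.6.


y = (176 * 0.027 / (27 * 0.0007^0.5))^0.6 = 3.1173 m


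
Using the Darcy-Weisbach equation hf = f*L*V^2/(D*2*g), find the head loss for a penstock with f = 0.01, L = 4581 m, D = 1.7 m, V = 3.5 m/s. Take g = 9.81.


hf = 0.01 * 4581 * 3.5^2 / (1.7 * 2 * 9.81) = 16.8247 m


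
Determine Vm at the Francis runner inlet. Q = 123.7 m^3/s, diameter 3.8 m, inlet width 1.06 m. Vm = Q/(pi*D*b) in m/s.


Vm = 123.7 / (pi * 3.8 * 1.06) = 9.7753 m/s


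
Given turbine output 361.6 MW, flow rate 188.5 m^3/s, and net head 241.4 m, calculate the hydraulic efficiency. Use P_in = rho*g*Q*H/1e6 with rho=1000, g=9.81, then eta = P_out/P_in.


P_in = 1000 * 9.81 * 188.5 * 241.4 / 1e6 = 446.3933 MW
eta = 361.6 / 446.3933 = 0.8100


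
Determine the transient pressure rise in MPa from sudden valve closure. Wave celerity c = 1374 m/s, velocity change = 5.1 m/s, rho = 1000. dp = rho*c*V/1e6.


dp = 1000 * 1374 * 5.1 / 1e6 = 7.0074 MPa


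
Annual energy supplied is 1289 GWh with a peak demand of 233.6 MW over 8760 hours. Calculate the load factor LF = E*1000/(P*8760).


LF = 1289 * 1000 / (233.6 * 8760) = 0.6299


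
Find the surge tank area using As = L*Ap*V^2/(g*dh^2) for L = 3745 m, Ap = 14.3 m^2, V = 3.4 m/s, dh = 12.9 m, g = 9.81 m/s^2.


As = 3745 * 14.3 * 3.4^2 / (9.81 * 12.9^2) = 379.2253 m^2


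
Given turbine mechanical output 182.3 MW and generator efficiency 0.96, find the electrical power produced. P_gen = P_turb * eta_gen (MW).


P_gen = 182.3 * 0.96 = 175.0080 MW


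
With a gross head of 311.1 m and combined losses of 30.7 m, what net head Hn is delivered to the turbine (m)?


Hn = 311.1 - 30.7 = 280.4000 m


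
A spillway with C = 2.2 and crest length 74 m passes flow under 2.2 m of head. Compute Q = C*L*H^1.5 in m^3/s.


Q = 2.2 * 74 * 2.2^1.5 = 531.2371 m^3/s


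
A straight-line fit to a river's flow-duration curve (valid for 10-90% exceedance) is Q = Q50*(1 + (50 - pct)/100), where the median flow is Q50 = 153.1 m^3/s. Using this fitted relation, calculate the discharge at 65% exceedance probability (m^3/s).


Q = 153.1 * (1 + (50 - 65)/100) = 130.1350 m^3/s


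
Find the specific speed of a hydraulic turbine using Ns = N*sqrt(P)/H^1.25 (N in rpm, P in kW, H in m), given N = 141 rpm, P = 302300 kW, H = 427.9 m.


Ns = 141 * 302300^0.5 / 427.9^1.25 = 39.8346


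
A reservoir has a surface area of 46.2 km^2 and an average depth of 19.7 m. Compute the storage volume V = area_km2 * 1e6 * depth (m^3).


V = 46.2 * 1e6 * 19.7 = 9.1014e+08 m^3


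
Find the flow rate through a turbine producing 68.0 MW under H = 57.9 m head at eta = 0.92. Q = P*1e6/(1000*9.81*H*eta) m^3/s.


Q = 68.0 * 1e6 / (1000 * 9.81 * 57.9 * 0.92) = 130.1288 m^3/s


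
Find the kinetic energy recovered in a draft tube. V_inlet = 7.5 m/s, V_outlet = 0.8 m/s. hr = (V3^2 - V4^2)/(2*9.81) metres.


hr = (7.5^2 - 0.8^2) / (2*9.81) = 2.8344 m


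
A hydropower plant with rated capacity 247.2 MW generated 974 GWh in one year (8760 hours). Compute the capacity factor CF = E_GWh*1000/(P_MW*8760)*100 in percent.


CF = 974 * 1000 / (247.2 * 8760) * 100 = 44.9786 %


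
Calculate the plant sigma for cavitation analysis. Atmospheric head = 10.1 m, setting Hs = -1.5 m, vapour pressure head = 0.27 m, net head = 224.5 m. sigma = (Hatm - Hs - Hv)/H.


sigma = (10.1 - (-1.5) - 0.27) / 224.5 = 0.0505


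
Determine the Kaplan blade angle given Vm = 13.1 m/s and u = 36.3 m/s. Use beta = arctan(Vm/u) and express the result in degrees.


beta = arctan(13.1 / 36.3) = 19.8436 degrees


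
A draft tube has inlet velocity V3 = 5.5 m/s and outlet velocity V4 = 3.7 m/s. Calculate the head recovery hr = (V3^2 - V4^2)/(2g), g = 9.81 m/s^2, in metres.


hr = (5.5^2 - 3.7^2) / (2*9.81) = 0.8440 m


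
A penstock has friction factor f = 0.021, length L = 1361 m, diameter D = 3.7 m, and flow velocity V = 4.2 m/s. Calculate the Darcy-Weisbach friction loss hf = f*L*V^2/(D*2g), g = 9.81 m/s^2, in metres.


hf = 0.021 * 1361 * 4.2^2 / (3.7 * 2 * 9.81) = 6.9450 m


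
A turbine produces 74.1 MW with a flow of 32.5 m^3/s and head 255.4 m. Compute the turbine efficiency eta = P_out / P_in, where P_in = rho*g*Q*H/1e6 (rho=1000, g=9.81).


P_in = 1000 * 9.81 * 32.5 * 255.4 / 1e6 = 81.4279 MW
eta = 74.1 / 81.4279 = 0.9100


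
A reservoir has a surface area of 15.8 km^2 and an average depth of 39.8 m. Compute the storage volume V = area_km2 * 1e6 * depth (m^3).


V = 15.8 * 1e6 * 39.8 = 6.2884e+08 m^3


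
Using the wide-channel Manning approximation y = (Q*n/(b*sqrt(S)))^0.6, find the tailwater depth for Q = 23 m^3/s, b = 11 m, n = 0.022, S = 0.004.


y = (23 * 0.022 / (11 * 0.004^0.5))^0.6 = 0.8261 m


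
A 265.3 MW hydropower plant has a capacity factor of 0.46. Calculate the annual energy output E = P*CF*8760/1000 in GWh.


E = 265.3 * 0.46 * 8760 / 1000 = 1069.0529 GWh


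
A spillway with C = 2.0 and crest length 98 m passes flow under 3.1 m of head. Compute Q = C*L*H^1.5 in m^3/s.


Q = 2.0 * 98 * 3.1^1.5 = 1069.7902 m^3/s


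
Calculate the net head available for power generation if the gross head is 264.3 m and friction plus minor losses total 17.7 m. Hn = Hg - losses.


Hn = 264.3 - 17.7 = 246.6000 m


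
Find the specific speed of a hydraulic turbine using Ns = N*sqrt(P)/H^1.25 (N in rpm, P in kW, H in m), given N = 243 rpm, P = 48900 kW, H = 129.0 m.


Ns = 243 * 48900^0.5 / 129.0^1.25 = 123.6014


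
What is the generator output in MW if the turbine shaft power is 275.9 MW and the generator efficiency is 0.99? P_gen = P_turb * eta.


P_gen = 275.9 * 0.99 = 273.1410 MW


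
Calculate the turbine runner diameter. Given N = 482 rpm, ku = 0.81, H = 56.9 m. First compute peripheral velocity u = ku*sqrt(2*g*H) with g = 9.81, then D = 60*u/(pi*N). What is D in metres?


u = 0.81 * sqrt(2*9.81*56.9) = 27.0639 m/s
D = 60 * 27.0639 / (pi * 482) = 1.0724 m


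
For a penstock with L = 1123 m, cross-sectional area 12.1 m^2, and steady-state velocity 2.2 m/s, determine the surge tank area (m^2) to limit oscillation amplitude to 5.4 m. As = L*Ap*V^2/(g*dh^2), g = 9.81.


As = 1123 * 12.1 * 2.2^2 / (9.81 * 5.4^2) = 229.9079 m^2


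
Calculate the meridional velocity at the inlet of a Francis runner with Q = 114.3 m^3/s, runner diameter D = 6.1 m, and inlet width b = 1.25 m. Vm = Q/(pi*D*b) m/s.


Vm = 114.3 / (pi * 6.1 * 1.25) = 4.7715 m/s


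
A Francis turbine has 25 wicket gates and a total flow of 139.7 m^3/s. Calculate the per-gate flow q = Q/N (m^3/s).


q = 139.7 / 25 = 5.5880 m^3/s


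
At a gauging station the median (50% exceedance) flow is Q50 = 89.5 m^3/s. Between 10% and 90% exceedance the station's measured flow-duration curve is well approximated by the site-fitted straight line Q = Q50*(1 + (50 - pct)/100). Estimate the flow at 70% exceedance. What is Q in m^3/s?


Q = 89.5 * (1 + (50 - 70)/100) = 71.6000 m^3/s


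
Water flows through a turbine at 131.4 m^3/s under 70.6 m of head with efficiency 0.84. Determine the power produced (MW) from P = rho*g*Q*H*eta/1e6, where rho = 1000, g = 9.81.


P = 1000 * 9.81 * 131.4 * 70.6 * 0.84 / 1e6 = 76.4449 MW


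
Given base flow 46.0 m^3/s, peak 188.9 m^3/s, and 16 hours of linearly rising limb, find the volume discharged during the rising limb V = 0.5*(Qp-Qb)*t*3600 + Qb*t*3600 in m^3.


V = 0.5*(188.9 - 46.0)*16*3600 + 46.0*16*3600 = 6.7651e+06 m^3


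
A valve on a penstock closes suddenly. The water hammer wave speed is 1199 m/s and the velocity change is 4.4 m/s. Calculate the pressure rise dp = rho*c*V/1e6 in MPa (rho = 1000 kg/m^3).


dp = 1000 * 1199 * 4.4 / 1e6 = 5.2756 MPa


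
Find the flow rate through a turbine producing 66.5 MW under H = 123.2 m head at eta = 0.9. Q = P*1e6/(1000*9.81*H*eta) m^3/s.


Q = 66.5 * 1e6 / (1000 * 9.81 * 123.2 * 0.9) = 61.1363 m^3/s


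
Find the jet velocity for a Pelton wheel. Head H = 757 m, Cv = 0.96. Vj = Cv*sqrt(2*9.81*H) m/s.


Vj = 0.96 * sqrt(2*9.81*757) = 116.9954 m/s


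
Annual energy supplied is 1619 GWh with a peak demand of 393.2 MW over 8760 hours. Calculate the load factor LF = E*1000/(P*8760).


LF = 1619 * 1000 / (393.2 * 8760) = 0.4700


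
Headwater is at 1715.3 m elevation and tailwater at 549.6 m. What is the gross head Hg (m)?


Hg = 1715.3 - 549.6 = 1165.7000 m


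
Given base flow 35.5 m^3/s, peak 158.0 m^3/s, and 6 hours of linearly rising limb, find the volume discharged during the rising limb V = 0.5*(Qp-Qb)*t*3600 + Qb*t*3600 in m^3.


V = 0.5*(158.0 - 35.5)*6*3600 + 35.5*6*3600 = 2.0898e+06 m^3


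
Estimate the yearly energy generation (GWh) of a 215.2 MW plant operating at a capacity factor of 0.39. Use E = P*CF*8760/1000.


E = 215.2 * 0.39 * 8760 / 1000 = 735.2093 GWh


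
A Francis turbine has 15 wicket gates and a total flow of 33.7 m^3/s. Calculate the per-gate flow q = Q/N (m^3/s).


q = 33.7 / 15 = 2.2467 m^3/s


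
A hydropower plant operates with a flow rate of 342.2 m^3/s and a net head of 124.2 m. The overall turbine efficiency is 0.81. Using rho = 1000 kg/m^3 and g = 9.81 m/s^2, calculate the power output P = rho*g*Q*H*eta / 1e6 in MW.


P = 1000 * 9.81 * 342.2 * 124.2 * 0.81 / 1e6 = 337.7191 MW


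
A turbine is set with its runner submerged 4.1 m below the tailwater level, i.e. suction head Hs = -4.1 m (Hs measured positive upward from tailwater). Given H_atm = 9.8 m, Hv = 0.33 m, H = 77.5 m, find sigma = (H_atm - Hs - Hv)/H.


sigma = (9.8 - (-4.1) - 0.33) / 77.5 = 0.1751


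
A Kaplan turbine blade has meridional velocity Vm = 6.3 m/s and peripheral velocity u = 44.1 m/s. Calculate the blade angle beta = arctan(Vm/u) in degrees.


beta = arctan(6.3 / 44.1) = 8.1301 degrees


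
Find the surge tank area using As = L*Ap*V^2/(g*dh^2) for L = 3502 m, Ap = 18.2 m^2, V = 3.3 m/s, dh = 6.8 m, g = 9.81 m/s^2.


As = 3502 * 18.2 * 3.3^2 / (9.81 * 6.8^2) = 1530.1309 m^2


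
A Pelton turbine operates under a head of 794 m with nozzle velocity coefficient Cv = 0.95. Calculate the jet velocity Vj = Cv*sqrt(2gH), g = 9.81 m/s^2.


Vj = 0.95 * sqrt(2*9.81*794) = 118.5723 m/s


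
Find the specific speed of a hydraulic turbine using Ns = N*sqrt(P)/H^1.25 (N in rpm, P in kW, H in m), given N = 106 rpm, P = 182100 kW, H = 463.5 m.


Ns = 106 * 182100^0.5 / 463.5^1.25 = 21.0329


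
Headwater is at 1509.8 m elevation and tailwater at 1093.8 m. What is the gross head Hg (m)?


Hg = 1509.8 - 1093.8 = 416.0000 m


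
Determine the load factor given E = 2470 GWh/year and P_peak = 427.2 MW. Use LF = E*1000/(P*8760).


LF = 2470 * 1000 / (427.2 * 8760) = 0.6600


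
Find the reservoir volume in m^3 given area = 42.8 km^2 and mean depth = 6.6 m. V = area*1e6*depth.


V = 42.8 * 1e6 * 6.6 = 2.8248e+08 m^3


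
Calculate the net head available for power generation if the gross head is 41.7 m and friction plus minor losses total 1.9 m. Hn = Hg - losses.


Hn = 41.7 - 1.9 = 39.8000 m


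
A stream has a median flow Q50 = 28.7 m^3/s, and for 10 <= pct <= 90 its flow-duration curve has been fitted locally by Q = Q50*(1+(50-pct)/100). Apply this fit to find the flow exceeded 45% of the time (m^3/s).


Q = 28.7 * (1 + (50 - 45)/100) = 30.1350 m^3/s


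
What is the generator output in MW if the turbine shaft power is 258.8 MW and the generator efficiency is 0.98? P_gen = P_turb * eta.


P_gen = 258.8 * 0.98 = 253.6240 MW


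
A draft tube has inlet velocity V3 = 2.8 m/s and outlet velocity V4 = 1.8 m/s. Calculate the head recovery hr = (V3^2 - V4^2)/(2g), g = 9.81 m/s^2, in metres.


hr = (2.8^2 - 1.8^2) / (2*9.81) = 0.2345 m


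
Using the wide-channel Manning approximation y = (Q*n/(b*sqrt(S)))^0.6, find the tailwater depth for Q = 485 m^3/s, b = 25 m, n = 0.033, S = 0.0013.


y = (485 * 0.033 / (25 * 0.0013^0.5))^0.6 = 5.6183 m


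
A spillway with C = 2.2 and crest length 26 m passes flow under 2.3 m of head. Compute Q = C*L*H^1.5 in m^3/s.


Q = 2.2 * 26 * 2.3^1.5 = 199.5206 m^3/s


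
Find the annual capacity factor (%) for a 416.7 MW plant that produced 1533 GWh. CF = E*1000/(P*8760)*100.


CF = 1533 * 1000 / (416.7 * 8760) * 100 = 41.9966 %


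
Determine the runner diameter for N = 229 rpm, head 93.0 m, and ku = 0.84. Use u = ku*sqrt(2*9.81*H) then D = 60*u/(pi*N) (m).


u = 0.84 * sqrt(2*9.81*93.0) = 35.8815 m/s
D = 60 * 35.8815 / (pi * 229) = 2.9925 m


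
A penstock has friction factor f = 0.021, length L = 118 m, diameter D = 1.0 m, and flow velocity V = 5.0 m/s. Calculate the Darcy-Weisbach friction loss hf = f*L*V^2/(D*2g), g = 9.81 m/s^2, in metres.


hf = 0.021 * 118 * 5.0^2 / (1.0 * 2 * 9.81) = 3.1575 m


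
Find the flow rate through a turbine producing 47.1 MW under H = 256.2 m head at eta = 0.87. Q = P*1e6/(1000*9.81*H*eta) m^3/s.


Q = 47.1 * 1e6 / (1000 * 9.81 * 256.2 * 0.87) = 21.5404 m^3/s


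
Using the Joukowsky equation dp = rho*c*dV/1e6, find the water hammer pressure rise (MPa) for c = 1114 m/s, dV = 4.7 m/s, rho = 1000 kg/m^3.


dp = 1000 * 1114 * 4.7 / 1e6 = 5.2358 MPa


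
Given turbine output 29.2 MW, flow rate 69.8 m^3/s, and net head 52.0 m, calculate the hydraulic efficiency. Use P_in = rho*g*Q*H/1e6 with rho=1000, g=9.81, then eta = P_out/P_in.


P_in = 1000 * 9.81 * 69.8 * 52.0 / 1e6 = 35.6064 MW
eta = 29.2 / 35.6064 = 0.8201


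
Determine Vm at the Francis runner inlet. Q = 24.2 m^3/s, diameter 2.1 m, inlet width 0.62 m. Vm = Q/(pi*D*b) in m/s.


Vm = 24.2 / (pi * 2.1 * 0.62) = 5.9164 m/s


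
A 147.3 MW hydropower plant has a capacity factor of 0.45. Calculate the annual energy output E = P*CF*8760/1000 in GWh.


E = 147.3 * 0.45 * 8760 / 1000 = 580.6566 GWh


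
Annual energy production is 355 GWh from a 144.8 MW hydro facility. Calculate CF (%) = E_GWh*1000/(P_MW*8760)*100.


CF = 355 * 1000 / (144.8 * 8760) * 100 = 27.9870 %


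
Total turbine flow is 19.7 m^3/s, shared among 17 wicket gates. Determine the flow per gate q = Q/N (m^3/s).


q = 19.7 / 17 = 1.1588 m^3/s


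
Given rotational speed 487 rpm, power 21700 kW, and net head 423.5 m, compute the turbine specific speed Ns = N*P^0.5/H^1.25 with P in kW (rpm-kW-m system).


Ns = 487 * 21700^0.5 / 423.5^1.25 = 37.3415


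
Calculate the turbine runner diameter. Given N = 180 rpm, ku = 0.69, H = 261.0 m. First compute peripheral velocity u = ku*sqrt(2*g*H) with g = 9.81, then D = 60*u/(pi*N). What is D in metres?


u = 0.69 * sqrt(2*9.81*261.0) = 49.3763 m/s
D = 60 * 49.3763 / (pi * 180) = 5.2390 m


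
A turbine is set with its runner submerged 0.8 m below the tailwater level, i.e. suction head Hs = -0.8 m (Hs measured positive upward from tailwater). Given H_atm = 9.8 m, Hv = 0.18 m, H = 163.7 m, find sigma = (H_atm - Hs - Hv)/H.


sigma = (9.8 - (-0.8) - 0.18) / 163.7 = 0.0637


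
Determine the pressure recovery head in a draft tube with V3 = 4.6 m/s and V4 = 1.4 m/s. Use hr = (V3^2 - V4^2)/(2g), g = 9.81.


hr = (4.6^2 - 1.4^2) / (2*9.81) = 0.9786 m


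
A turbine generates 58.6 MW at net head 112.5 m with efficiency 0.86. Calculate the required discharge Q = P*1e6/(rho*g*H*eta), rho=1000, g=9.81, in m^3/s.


Q = 58.6 * 1e6 / (1000 * 9.81 * 112.5 * 0.86) = 61.7416 m^3/s


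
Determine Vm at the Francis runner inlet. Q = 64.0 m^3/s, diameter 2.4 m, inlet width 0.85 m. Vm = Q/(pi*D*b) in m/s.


Vm = 64.0 / (pi * 2.4 * 0.85) = 9.9862 m/s


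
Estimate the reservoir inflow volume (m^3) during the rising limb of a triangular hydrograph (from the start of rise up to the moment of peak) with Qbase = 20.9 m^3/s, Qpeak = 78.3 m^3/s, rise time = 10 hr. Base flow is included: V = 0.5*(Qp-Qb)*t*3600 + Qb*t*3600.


V = 0.5*(78.3 - 20.9)*10*3600 + 20.9*10*3600 = 1.7856e+06 m^3


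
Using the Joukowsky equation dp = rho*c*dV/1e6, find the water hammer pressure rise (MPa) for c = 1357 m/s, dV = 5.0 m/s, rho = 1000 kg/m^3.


dp = 1000 * 1357 * 5.0 / 1e6 = 6.7850 MPa


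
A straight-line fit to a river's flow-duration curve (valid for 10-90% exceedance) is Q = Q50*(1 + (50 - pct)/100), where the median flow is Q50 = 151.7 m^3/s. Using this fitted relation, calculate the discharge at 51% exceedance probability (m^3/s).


Q = 151.7 * (1 + (50 - 51)/100) = 150.1830 m^3/s


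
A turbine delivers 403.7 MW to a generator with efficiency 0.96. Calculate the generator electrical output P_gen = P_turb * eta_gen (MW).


P_gen = 403.7 * 0.96 = 387.5520 MW


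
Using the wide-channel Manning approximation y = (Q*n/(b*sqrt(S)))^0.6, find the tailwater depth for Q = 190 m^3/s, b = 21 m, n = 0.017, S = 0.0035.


y = (190 * 0.017 / (21 * 0.0035^0.5))^0.6 = 1.7741 m


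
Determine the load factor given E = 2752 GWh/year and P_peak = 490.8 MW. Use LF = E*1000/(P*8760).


LF = 2752 * 1000 / (490.8 * 8760) = 0.6401


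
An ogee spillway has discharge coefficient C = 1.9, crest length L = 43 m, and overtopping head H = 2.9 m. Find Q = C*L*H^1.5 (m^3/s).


Q = 1.9 * 43 * 2.9^1.5 = 403.4773 m^3/s


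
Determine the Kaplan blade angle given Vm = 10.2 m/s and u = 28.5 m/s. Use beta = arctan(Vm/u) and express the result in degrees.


beta = arctan(10.2 / 28.5) = 19.6920 degrees


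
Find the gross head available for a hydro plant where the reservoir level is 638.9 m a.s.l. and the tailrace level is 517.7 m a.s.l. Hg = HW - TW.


Hg = 638.9 - 517.7 = 121.2000 m


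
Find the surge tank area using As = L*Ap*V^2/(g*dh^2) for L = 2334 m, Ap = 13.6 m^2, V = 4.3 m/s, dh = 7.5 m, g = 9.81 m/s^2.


As = 2334 * 13.6 * 4.3^2 / (9.81 * 7.5^2) = 1063.6167 m^2


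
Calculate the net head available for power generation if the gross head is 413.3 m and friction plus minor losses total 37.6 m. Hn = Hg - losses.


Hn = 413.3 - 37.6 = 375.7000 m


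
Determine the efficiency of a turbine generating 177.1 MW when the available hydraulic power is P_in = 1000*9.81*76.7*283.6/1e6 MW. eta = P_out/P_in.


P_in = 1000 * 9.81 * 76.7 * 283.6 / 1e6 = 213.3883 MW
eta = 177.1 / 213.3883 = 0.8299


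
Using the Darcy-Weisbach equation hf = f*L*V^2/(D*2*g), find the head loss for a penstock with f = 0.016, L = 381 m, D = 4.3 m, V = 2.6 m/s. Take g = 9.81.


hf = 0.016 * 381 * 2.6^2 / (4.3 * 2 * 9.81) = 0.4885 m


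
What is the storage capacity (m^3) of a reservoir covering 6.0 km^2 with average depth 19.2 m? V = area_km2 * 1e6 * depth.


V = 6.0 * 1e6 * 19.2 = 1.1520e+08 m^3


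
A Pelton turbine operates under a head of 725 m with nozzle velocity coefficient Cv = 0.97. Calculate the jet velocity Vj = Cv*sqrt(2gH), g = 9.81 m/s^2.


Vj = 0.97 * sqrt(2*9.81*725) = 115.6885 m/s


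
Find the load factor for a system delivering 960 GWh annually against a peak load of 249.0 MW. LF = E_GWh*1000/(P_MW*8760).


LF = 960 * 1000 / (249.0 * 8760) = 0.4401


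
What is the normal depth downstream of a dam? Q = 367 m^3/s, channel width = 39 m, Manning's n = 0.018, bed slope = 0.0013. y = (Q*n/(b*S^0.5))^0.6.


y = (367 * 0.018 / (39 * 0.0013^0.5))^0.6 = 2.5301 m


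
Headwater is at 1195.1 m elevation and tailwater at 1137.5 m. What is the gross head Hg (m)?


Hg = 1195.1 - 1137.5 = 57.6000 m


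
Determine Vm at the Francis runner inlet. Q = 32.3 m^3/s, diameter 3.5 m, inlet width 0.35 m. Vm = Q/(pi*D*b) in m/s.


Vm = 32.3 / (pi * 3.5 * 0.35) = 8.3930 m/s


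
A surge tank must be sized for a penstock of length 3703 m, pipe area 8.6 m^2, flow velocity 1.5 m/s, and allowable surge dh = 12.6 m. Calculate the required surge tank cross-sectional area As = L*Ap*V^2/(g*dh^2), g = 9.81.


As = 3703 * 8.6 * 1.5^2 / (9.81 * 12.6^2) = 46.0071 m^2


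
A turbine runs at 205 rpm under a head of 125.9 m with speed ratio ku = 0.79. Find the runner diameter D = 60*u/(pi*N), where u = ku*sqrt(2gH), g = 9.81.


u = 0.79 * sqrt(2*9.81*125.9) = 39.2635 m/s
D = 60 * 39.2635 / (pi * 205) = 3.6579 m


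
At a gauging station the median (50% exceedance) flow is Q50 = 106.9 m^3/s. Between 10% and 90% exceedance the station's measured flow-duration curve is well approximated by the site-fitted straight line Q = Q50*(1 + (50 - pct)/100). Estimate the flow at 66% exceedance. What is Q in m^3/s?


Q = 106.9 * (1 + (50 - 66)/100) = 89.7960 m^3/s


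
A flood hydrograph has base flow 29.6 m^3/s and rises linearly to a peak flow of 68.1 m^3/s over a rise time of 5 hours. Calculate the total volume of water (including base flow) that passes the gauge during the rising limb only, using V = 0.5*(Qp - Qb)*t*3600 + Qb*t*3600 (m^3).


V = 0.5*(68.1 - 29.6)*5*3600 + 29.6*5*3600 = 879300.0000 m^3


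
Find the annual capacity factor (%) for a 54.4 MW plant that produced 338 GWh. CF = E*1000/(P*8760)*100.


CF = 338 * 1000 / (54.4 * 8760) * 100 = 70.9273 %


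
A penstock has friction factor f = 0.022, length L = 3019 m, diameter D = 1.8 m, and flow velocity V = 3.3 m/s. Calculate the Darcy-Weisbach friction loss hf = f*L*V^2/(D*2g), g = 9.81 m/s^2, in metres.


hf = 0.022 * 3019 * 3.3^2 / (1.8 * 2 * 9.81) = 20.4806 m


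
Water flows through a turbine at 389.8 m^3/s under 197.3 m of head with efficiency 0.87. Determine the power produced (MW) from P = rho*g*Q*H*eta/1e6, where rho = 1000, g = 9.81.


P = 1000 * 9.81 * 389.8 * 197.3 * 0.87 / 1e6 = 656.3828 MW


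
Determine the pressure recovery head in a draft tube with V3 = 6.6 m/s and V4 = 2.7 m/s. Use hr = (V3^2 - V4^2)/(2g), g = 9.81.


hr = (6.6^2 - 2.7^2) / (2*9.81) = 1.8486 m


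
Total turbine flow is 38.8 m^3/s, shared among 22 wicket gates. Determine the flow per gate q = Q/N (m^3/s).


q = 38.8 / 22 = 1.7636 m^3/s


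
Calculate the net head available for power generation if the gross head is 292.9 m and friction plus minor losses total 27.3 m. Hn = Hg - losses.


Hn = 292.9 - 27.3 = 265.6000 m


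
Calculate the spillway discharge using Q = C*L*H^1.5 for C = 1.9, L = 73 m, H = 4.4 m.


Q = 1.9 * 73 * 4.4^1.5 = 1280.1341 m^3/s


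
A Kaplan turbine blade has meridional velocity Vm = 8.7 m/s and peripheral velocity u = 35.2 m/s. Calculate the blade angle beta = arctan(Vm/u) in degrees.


beta = arctan(8.7 / 35.2) = 13.8829 degrees


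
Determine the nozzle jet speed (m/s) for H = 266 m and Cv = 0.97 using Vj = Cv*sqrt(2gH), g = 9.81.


Vj = 0.97 * sqrt(2*9.81*266) = 70.0748 m/s


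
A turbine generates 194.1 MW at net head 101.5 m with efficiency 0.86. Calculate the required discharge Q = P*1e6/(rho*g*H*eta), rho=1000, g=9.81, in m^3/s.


Q = 194.1 * 1e6 / (1000 * 9.81 * 101.5 * 0.86) = 226.6690 m^3/s


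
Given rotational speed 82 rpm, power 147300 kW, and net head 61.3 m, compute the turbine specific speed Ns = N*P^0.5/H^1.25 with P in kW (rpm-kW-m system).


Ns = 82 * 147300^0.5 / 61.3^1.25 = 183.4804


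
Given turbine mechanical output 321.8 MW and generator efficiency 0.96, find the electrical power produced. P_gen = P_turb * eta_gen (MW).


P_gen = 321.8 * 0.96 = 308.9280 MW


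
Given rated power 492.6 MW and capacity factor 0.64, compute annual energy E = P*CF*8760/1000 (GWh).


E = 492.6 * 0.64 * 8760 / 1000 = 2761.7126 GWh


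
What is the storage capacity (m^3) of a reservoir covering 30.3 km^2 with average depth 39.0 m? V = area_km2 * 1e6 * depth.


V = 30.3 * 1e6 * 39.0 = 1.1817e+09 m^3


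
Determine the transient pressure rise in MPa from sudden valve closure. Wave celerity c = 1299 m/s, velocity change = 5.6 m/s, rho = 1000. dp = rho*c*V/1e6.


dp = 1000 * 1299 * 5.6 / 1e6 = 7.2744 MPa


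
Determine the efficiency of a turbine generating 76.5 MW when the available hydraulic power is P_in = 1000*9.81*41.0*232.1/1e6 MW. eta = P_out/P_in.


P_in = 1000 * 9.81 * 41.0 * 232.1 / 1e6 = 93.3529 MW
eta = 76.5 / 93.3529 = 0.8195


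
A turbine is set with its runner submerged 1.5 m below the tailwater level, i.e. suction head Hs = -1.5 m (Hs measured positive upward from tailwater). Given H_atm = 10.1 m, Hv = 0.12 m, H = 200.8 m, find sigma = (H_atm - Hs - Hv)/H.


sigma = (10.1 - (-1.5) - 0.12) / 200.8 = 0.0572


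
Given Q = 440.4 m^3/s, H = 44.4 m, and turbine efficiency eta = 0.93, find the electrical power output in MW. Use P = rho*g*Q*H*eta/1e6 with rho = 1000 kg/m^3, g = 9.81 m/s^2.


P = 1000 * 9.81 * 440.4 * 44.4 * 0.93 / 1e6 = 178.3948 MW


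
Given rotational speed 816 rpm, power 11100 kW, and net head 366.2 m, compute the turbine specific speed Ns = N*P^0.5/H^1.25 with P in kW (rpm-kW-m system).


Ns = 816 * 11100^0.5 / 366.2^1.25 = 53.6666


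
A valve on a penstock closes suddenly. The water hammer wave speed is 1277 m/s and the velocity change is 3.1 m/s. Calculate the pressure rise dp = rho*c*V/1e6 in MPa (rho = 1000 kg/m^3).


dp = 1000 * 1277 * 3.1 / 1e6 = 3.9587 MPa


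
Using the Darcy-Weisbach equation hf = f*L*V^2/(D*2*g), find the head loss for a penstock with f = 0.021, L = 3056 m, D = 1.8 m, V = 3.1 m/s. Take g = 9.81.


hf = 0.021 * 3056 * 3.1^2 / (1.8 * 2 * 9.81) = 17.4632 m


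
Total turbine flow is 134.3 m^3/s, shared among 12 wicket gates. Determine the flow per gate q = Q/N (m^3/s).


q = 134.3 / 12 = 11.1917 m^3/s


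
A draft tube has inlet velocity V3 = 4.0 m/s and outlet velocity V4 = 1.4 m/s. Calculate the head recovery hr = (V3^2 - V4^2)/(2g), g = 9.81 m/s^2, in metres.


hr = (4.0^2 - 1.4^2) / (2*9.81) = 0.7156 m


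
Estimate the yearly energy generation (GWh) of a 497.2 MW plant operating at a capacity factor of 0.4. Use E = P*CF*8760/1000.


E = 497.2 * 0.4 * 8760 / 1000 = 1742.1888 GWh


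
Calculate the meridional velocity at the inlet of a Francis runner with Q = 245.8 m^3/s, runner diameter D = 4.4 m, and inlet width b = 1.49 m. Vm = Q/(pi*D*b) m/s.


Vm = 245.8 / (pi * 4.4 * 1.49) = 11.9342 m/s


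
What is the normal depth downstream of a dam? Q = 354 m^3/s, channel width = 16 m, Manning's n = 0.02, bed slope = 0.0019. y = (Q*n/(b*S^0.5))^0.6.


y = (354 * 0.02 / (16 * 0.0019^0.5))^0.6 = 4.0172 m


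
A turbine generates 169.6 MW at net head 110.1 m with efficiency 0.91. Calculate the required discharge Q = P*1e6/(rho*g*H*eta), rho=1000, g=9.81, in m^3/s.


Q = 169.6 * 1e6 / (1000 * 9.81 * 110.1 * 0.91) = 172.5552 m^3/s


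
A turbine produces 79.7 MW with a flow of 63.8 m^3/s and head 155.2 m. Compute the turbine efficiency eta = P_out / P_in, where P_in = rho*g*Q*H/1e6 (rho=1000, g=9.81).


P_in = 1000 * 9.81 * 63.8 * 155.2 / 1e6 = 97.1363 MW
eta = 79.7 / 97.1363 = 0.8205
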